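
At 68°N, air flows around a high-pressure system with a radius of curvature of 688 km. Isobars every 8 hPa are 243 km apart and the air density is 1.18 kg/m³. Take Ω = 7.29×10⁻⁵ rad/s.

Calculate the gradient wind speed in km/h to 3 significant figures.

111 km/h

Coriolis parameter at 68°N:
f = 2Ω sin φ = 2 × 7.29×10⁻⁵ × sin 68° = 1.35×10⁻⁴ s⁻¹
Pressure gradient: |∂P/∂n| = 800 Pa / 243000 m = 3.29×10⁻³ Pa/m
Geostrophic speed: V_g = |∂P/∂n|/(fρ) = 3.29×10⁻³/(1.35×10⁻⁴ × 1.18) = 20.6 m/s
Around a high, pressure-gradient force acts outward with centrifugal, so Coriolis balances both:
fV = (1/ρ)|∂P/∂n| + V²/R  →  V² − fR·V + fR·V_g = 0
With fR = 1.35×10⁻⁴ × 688×10³ m = 93.0 m/s:
V = [fR − √((fR)² − 4 fR V_g)]/2 = [93.0 − √(93.0² − 4×93.0×20.6)]/2 = 30.9 m/s
Supergeostrophic (V > V_g = 20.6 m/s), as expected around a high.
Converting: 30.9 m/s × 3.6 = 111 km/h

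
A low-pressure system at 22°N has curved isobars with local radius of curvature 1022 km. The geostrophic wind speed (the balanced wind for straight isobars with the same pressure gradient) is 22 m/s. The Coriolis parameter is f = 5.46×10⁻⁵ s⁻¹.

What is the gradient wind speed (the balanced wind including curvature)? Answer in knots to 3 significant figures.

Around a low, centrifugal force acts outward with Coriolis, so pressure-gradient force balances both:
(1/ρ)|∂P/∂n| = fV + V²/R  →  V² + fR·V − fR·V_g = 0
With fR = 5.46×10⁻⁵ × 1022×10³ m = 55.8 m/s:
V = [−fR + √((fR)² + 4 fR V_g)]/2 = [−55.8 + √(55.8² + 4×55.8×22)]/2 = 16.9 m/s
Subgeostrophic (V < V_g = 22 m/s), as expected around a low.
Converting: 16.9 m/s × 1.944 = 32.8 knots

32.8 knots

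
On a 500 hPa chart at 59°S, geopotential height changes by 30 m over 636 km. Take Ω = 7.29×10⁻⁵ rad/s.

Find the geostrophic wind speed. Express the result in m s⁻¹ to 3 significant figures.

Coriolis parameter at 59°S:
f = 2Ω sin φ = 2 × 7.29×10⁻⁵ × sin 59° = 1.25×10⁻⁴ s⁻¹
Height gradient: |∂Z/∂n| = 30 m / 636000 m = 4.72×10⁻⁵
On a pressure surface, geostrophic balance gives V_g = (g/f)|∂Z/∂n|:
V_g = 9.81 × 4.72×10⁻⁵ / 1.25×10⁻⁴ = 3.70 m/s

3.70 m s⁻¹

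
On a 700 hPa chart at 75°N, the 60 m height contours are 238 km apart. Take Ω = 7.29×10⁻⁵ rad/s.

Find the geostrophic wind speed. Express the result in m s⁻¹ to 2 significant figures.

18 m s⁻¹

Coriolis parameter at 75°N:
f = 2Ω sin φ = 2 × 7.29×10⁻⁵ × sin 75° = 1.41×10⁻⁴ s⁻¹
Height gradient: |∂Z/∂n| = 60 m / 238000 m = 2.52×10⁻⁴
On a pressure surface, geostrophic balance gives V_g = (g/f)|∂Z/∂n|:
V_g = 9.81 × 2.52×10⁻⁴ / 1.41×10⁻⁴ = 17.6 m/s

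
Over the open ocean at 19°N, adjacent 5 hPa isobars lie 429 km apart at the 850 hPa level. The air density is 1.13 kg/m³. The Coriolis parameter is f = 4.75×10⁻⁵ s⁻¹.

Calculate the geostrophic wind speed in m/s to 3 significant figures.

21.7 m/s

Pressure gradient: |∂P/∂n| = 500 Pa / 429000 m = 1.17×10⁻³ Pa/m
Geostrophic balance (pressure-gradient force = Coriolis force):
V_g = (1/(fρ)) |∂P/∂n| = 1.17×10⁻³ / (4.75×10⁻⁵ × 1.13) = 21.7 m/s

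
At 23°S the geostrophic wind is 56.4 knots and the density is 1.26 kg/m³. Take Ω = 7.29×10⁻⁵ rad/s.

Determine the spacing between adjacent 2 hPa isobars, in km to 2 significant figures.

Coriolis parameter at 23°S:
f = 2Ω sin φ = 2 × 7.29×10⁻⁵ × sin 23° = 5.70×10⁻⁵ s⁻¹
Wind speed in SI: 56.4 knots = 29.0 m/s
Geostrophic balance rearranged: |∂P/∂n| = f ρ V_g
|∂P/∂n| = 5.70×10⁻⁵ × 1.26 × 29.0 = 2.08×10⁻³ Pa/m
Isobar spacing: Δn = ΔP/|∂P/∂n| = 200 Pa / 2.08×10⁻³ Pa/m = 96030 m ≈ 96 km

96 km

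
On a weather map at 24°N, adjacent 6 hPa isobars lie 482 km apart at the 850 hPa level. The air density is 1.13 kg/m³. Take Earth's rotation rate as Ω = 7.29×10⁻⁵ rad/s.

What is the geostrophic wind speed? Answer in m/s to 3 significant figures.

Coriolis parameter at 24°N:
f = 2Ω sin φ = 2 × 7.29×10⁻⁵ × sin 24° = 5.93×10⁻⁵ s⁻¹
Pressure gradient: |∂P/∂n| = 600 Pa / 482000 m = 1.24×10⁻³ Pa/m
Geostrophic balance (pressure-gradient force = Coriolis force):
V_g = (1/(fρ)) |∂P/∂n| = 1.24×10⁻³ / (5.93×10⁻⁵ × 1.13) = 18.6 m/s

18.6 m/s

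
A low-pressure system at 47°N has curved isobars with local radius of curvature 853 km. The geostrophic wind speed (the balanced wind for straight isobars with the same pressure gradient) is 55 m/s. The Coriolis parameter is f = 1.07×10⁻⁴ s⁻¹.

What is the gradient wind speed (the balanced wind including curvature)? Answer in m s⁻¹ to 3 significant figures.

Around a low, centrifugal force acts outward with Coriolis, so pressure-gradient force balances both:
(1/ρ)|∂P/∂n| = fV + V²/R  →  V² + fR·V − fR·V_g = 0
With fR = 1.07×10⁻⁴ × 853×10³ m = 91.3 m/s:
V = [−fR + √((fR)² + 4 fR V_g)]/2 = [−91.3 + √(91.3² + 4×91.3×55)]/2 = 38.6 m/s
Subgeostrophic (V < V_g = 55 m/s), as expected around a low.

38.6 m s⁻¹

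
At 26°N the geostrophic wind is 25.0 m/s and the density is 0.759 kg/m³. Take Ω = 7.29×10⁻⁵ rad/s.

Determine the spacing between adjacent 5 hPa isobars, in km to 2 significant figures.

Coriolis parameter at 26°N:
f = 2Ω sin φ = 2 × 7.29×10⁻⁵ × sin 26° = 6.39×10⁻⁵ s⁻¹
Geostrophic balance rearranged: |∂P/∂n| = f ρ V_g
|∂P/∂n| = 6.39×10⁻⁵ × 0.759 × 25.0 = 1.21×10⁻³ Pa/m
Isobar spacing: Δn = ΔP/|∂P/∂n| = 500 Pa / 1.21×10⁻³ Pa/m = 412277 m ≈ 410 km

410 km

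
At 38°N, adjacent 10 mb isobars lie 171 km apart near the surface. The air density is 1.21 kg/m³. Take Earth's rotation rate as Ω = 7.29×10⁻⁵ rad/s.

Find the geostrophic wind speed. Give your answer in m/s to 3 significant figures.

53.8 m/s

Coriolis parameter at 38°N:
f = 2Ω sin φ = 2 × 7.29×10⁻⁵ × sin 38° = 8.98×10⁻⁵ s⁻¹
Pressure gradient: |∂P/∂n| = 1000 Pa / 171000 m = 5.85×10⁻³ Pa/m
Geostrophic balance (pressure-gradient force = Coriolis force):
V_g = (1/(fρ)) |∂P/∂n| = 5.85×10⁻³ / (8.98×10⁻⁵ × 1.21) = 53.8 m/s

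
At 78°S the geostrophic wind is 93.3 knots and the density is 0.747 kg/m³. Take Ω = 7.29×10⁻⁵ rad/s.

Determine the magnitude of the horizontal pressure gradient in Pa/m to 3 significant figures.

5.11×10⁻³ Pa/m

Coriolis parameter at 78°S:
f = 2Ω sin φ = 2 × 7.29×10⁻⁵ × sin 78° = 1.43×10⁻⁴ s⁻¹
Wind speed in SI: 93.3 knots = 48.0 m/s
Geostrophic balance rearranged: |∂P/∂n| = f ρ V_g
|∂P/∂n| = 1.43×10⁻⁴ × 0.747 × 48.0 = 5.11×10⁻³ Pa/m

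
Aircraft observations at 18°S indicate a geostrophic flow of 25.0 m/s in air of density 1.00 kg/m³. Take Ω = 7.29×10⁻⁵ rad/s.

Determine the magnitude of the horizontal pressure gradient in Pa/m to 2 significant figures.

1.1×10⁻³ Pa/m

Coriolis parameter at 18°S:
f = 2Ω sin φ = 2 × 7.29×10⁻⁵ × sin 18° = 4.51×10⁻⁵ s⁻¹
Geostrophic balance rearranged: |∂P/∂n| = f ρ V_g
|∂P/∂n| = 4.51×10⁻⁵ × 1.00 × 25.0 = 1.13×10⁻³ Pa/m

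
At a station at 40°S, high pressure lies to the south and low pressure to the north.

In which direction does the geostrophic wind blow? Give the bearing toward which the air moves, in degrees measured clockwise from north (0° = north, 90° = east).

270°

The pressure-gradient force points toward the north (bearing 000°).
Geostrophic balance: in the Southern Hemisphere the Coriolis force deflects motion to the left, so the geostrophic wind blows 90° to the left of the pressure-gradient force (low pressure on the right).
Rotating 000° by 90° counterclockwise gives 270° — the wind blows toward the west.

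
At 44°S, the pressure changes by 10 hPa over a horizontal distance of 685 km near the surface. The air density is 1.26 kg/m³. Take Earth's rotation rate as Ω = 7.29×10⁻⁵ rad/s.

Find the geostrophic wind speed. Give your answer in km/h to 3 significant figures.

41.2 km/h

Coriolis parameter at 44°S:
f = 2Ω sin φ = 2 × 7.29×10⁻⁵ × sin 44° = 1.01×10⁻⁴ s⁻¹
Pressure gradient: |∂P/∂n| = 1000 Pa / 685000 m = 1.46×10⁻³ Pa/m
Geostrophic balance (pressure-gradient force = Coriolis force):
V_g = (1/(fρ)) |∂P/∂n| = 1.46×10⁻³ / (1.01×10⁻⁴ × 1.26) = 11.4 m/s
Converting: 11.4 m/s × 3.6 = 41.2 km/h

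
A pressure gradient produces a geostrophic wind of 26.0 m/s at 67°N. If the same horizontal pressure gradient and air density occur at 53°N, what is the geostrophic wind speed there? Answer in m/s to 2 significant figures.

30 m/s

With the same pressure gradient and density, V_g ∝ 1/f ∝ 1/sin φ.
V₂ = V₁ · sin φ₁ / sin φ₂ = 26.0 × sin 67° / sin 53°
V₂ = 26.0 × 0.9205/0.7986 = 30 m/s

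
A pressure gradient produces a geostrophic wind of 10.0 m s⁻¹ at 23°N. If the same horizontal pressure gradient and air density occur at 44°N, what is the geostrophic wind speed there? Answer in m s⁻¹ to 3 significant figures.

5.62 m s⁻¹

With the same pressure gradient and density, V_g ∝ 1/f ∝ 1/sin φ.
V₂ = V₁ · sin φ₁ / sin φ₂ = 10.0 × sin 23° / sin 44°
V₂ = 10.0 × 0.3907/0.6947 = 5.62 m s⁻¹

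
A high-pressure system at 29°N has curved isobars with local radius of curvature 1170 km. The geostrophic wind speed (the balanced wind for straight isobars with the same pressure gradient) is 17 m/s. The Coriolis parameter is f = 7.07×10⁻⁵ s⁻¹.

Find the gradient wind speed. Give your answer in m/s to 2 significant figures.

Around a high, pressure-gradient force acts outward with centrifugal, so Coriolis balances both:
fV = (1/ρ)|∂P/∂n| + V²/R  →  V² − fR·V + fR·V_g = 0
With fR = 7.07×10⁻⁵ × 1170×10³ m = 82.7 m/s:
V = [fR − √((fR)² − 4 fR V_g)]/2 = [82.7 − √(82.7² − 4×82.7×17)]/2 = 23.9 m/s
Supergeostrophic (V > V_g = 17 m/s), as expected around a high.

24 m/s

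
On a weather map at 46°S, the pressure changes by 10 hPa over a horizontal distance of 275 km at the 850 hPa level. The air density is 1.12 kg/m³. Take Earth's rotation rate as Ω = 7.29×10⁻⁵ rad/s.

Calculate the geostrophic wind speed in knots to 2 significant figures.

Coriolis parameter at 46°S:
f = 2Ω sin φ = 2 × 7.29×10⁻⁵ × sin 46° = 1.05×10⁻⁴ s⁻¹
Pressure gradient: |∂P/∂n| = 1000 Pa / 275000 m = 3.64×10⁻³ Pa/m
Geostrophic balance (pressure-gradient force = Coriolis force):
V_g = (1/(fρ)) |∂P/∂n| = 3.64×10⁻³ / (1.05×10⁻⁴ × 1.12) = 31.0 m/s
Converting: 31.0 m/s × 1.944 = 60 knots

60 knots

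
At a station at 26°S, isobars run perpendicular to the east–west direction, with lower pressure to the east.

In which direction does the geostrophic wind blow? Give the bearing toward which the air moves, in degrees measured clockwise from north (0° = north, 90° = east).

The pressure-gradient force points toward the east (bearing 090°).
Geostrophic balance: in the Southern Hemisphere the Coriolis force deflects motion to the left, so the geostrophic wind blows 90° to the left of the pressure-gradient force (low pressure on the right).
Rotating 090° by 90° counterclockwise gives 000° — the wind blows toward the north.

000°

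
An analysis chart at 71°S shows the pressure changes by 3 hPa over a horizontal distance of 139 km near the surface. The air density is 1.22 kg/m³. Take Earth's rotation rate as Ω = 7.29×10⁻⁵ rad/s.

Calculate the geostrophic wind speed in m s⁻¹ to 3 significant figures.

12.8 m s⁻¹

Coriolis parameter at 71°S:
f = 2Ω sin φ = 2 × 7.29×10⁻⁵ × sin 71° = 1.38×10⁻⁴ s⁻¹
Pressure gradient: |∂P/∂n| = 300 Pa / 139000 m = 2.16×10⁻³ Pa/m
Geostrophic balance (pressure-gradient force = Coriolis force):
V_g = (1/(fρ)) |∂P/∂n| = 2.16×10⁻³ / (1.38×10⁻⁴ × 1.22) = 12.8 m/s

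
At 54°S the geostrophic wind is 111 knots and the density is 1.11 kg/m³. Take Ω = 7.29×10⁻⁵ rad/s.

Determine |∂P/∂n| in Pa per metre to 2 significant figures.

Coriolis parameter at 54°S:
f = 2Ω sin φ = 2 × 7.29×10⁻⁵ × sin 54° = 1.18×10⁻⁴ s⁻¹
Wind speed in SI: 111 knots = 57.1 m/s
Geostrophic balance rearranged: |∂P/∂n| = f ρ V_g
|∂P/∂n| = 1.18×10⁻⁴ × 1.11 × 57.1 = 7.48×10⁻³ Pa/m

7.5×10⁻³ Pa/m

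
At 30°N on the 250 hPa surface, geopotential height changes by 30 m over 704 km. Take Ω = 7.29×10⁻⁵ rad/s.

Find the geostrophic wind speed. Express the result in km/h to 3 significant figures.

20.6 km/h

Coriolis parameter at 30°N:
f = 2Ω sin φ = 2 × 7.29×10⁻⁵ × sin 30° = 7.29×10⁻⁵ s⁻¹
Height gradient: |∂Z/∂n| = 30 m / 704000 m = 4.26×10⁻⁵
On a pressure surface, geostrophic balance gives V_g = (g/f)|∂Z/∂n|:
V_g = 9.81 × 4.26×10⁻⁵ / 7.29×10⁻⁵ = 5.73 m/s
Converting: 5.73 m/s × 3.6 = 20.6 km/h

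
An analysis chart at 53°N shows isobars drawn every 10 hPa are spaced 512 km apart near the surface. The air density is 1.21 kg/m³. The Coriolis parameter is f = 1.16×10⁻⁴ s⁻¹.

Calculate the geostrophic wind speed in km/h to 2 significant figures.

50 km/h

Pressure gradient: |∂P/∂n| = 1000 Pa / 512000 m = 1.95×10⁻³ Pa/m
Geostrophic balance (pressure-gradient force = Coriolis force):
V_g = (1/(fρ)) |∂P/∂n| = 1.95×10⁻³ / (1.16×10⁻⁴ × 1.21) = 13.9 m/s
Converting: 13.9 m/s × 3.6 = 50 km/h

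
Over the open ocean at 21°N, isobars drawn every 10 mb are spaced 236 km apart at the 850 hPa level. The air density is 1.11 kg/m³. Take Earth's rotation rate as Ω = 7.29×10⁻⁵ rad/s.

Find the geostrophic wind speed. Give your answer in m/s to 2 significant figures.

Coriolis parameter at 21°N:
f = 2Ω sin φ = 2 × 7.29×10⁻⁵ × sin 21° = 5.23×10⁻⁵ s⁻¹
Pressure gradient: |∂P/∂n| = 1000 Pa / 236000 m = 4.24×10⁻³ Pa/m
Geostrophic balance (pressure-gradient force = Coriolis force):
V_g = (1/(fρ)) |∂P/∂n| = 4.24×10⁻³ / (5.23×10⁻⁵ × 1.11) = 73.1 m/s

73 m/s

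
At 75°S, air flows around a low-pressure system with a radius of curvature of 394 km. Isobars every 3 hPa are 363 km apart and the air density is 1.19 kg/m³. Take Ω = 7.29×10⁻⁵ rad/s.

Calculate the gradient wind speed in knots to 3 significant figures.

Coriolis parameter at 75°S:
f = 2Ω sin φ = 2 × 7.29×10⁻⁵ × sin 75° = 1.41×10⁻⁴ s⁻¹
Pressure gradient: |∂P/∂n| = 300 Pa / 363000 m = 8.26×10⁻⁴ Pa/m
Geostrophic speed: V_g = |∂P/∂n|/(fρ) = 8.26×10⁻⁴/(1.41×10⁻⁴ × 1.19) = 4.93 m/s
Around a low, centrifugal force acts outward with Coriolis, so pressure-gradient force balances both:
(1/ρ)|∂P/∂n| = fV + V²/R  →  V² + fR·V − fR·V_g = 0
With fR = 1.41×10⁻⁴ × 394×10³ m = 55.5 m/s:
V = [−fR + √((fR)² + 4 fR V_g)]/2 = [−55.5 + √(55.5² + 4×55.5×4.93)]/2 = 4.56 m/s
Subgeostrophic (V < V_g = 4.93 m/s), as expected around a low.
Converting: 4.56 m/s × 1.944 = 8.86 knots

8.86 knots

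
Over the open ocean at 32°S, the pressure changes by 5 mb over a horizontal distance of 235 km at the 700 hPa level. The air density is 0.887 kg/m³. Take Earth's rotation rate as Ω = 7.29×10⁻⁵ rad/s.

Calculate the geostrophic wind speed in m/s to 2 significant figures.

31 m/s

Coriolis parameter at 32°S:
f = 2Ω sin φ = 2 × 7.29×10⁻⁵ × sin 32° = 7.73×10⁻⁵ s⁻¹
Pressure gradient: |∂P/∂n| = 500 Pa / 235000 m = 2.13×10⁻³ Pa/m
Geostrophic balance (pressure-gradient force = Coriolis force):
V_g = (1/(fρ)) |∂P/∂n| = 2.13×10⁻³ / (7.73×10⁻⁵ × 0.887) = 31.0 m/s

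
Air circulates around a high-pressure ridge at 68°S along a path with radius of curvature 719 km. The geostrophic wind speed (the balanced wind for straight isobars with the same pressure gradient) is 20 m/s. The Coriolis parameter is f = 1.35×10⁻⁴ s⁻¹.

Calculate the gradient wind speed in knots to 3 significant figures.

Around a high, pressure-gradient force acts outward with centrifugal, so Coriolis balances both:
fV = (1/ρ)|∂P/∂n| + V²/R  →  V² − fR·V + fR·V_g = 0
With fR = 1.35×10⁻⁴ × 719×10³ m = 97.1 m/s:
V = [fR − √((fR)² − 4 fR V_g)]/2 = [97.1 − √(97.1² − 4×97.1×20)]/2 = 28.2 m/s
Supergeostrophic (V > V_g = 20 m/s), as expected around a high.
Converting: 28.2 m/s × 1.944 = 54.8 knots

54.8 knots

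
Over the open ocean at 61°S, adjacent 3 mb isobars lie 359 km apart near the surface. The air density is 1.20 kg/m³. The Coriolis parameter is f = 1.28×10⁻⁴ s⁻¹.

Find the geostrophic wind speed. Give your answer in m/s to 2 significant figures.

5.4 m/s

Pressure gradient: |∂P/∂n| = 300 Pa / 359000 m = 8.36×10⁻⁴ Pa/m
Geostrophic balance (pressure-gradient force = Coriolis force):
V_g = (1/(fρ)) |∂P/∂n| = 8.36×10⁻⁴ / (1.28×10⁻⁴ × 1.20) = 5.44 m/s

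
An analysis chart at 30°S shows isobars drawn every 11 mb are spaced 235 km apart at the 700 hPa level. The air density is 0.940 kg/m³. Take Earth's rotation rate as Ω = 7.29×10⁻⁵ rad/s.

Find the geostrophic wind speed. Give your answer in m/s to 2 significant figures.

Coriolis parameter at 30°S:
f = 2Ω sin φ = 2 × 7.29×10⁻⁵ × sin 30° = 7.29×10⁻⁵ s⁻¹
Pressure gradient: |∂P/∂n| = 1100 Pa / 235000 m = 4.68×10⁻³ Pa/m
Geostrophic balance (pressure-gradient force = Coriolis force):
V_g = (1/(fρ)) |∂P/∂n| = 4.68×10⁻³ / (7.29×10⁻⁵ × 0.940) = 68.3 m/s

68 m/s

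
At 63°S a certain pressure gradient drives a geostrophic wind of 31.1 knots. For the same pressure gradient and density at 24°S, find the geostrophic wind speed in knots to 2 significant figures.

With the same pressure gradient and density, V_g ∝ 1/f ∝ 1/sin φ.
V₂ = V₁ · sin φ₁ / sin φ₂ = 31.1 × sin 63° / sin 24°
V₂ = 31.1 × 0.8910/0.4067 = 68 knots

68 knots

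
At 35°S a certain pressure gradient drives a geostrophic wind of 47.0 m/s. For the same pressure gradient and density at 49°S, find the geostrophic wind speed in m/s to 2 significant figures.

36 m/s

With the same pressure gradient and density, V_g ∝ 1/f ∝ 1/sin φ.
V₂ = V₁ · sin φ₁ / sin φ₂ = 47.0 × sin 35° / sin 49°
V₂ = 47.0 × 0.5736/0.7547 = 36 m/s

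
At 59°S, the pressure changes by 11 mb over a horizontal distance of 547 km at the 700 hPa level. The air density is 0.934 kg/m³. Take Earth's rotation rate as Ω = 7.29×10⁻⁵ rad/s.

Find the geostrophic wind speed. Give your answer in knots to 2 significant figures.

Coriolis parameter at 59°S:
f = 2Ω sin φ = 2 × 7.29×10⁻⁵ × sin 59° = 1.25×10⁻⁴ s⁻¹
Pressure gradient: |∂P/∂n| = 1100 Pa / 547000 m = 2.01×10⁻³ Pa/m
Geostrophic balance (pressure-gradient force = Coriolis force):
V_g = (1/(fρ)) |∂P/∂n| = 2.01×10⁻³ / (1.25×10⁻⁴ × 0.934) = 17.2 m/s
Converting: 17.2 m/s × 1.944 = 33 knots

33 knots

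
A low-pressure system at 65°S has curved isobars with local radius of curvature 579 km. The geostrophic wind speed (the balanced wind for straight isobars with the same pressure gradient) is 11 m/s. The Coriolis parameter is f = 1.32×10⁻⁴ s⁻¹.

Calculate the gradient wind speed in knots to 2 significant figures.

Around a low, centrifugal force acts outward with Coriolis, so pressure-gradient force balances both:
(1/ρ)|∂P/∂n| = fV + V²/R  →  V² + fR·V − fR·V_g = 0
With fR = 1.32×10⁻⁴ × 579×10³ m = 76.4 m/s:
V = [−fR + √((fR)² + 4 fR V_g)]/2 = [−76.4 + √(76.4² + 4×76.4×11)]/2 = 9.75 m/s
Subgeostrophic (V < V_g = 11 m/s), as expected around a low.
Converting: 9.75 m/s × 1.944 = 19 knots

19 knots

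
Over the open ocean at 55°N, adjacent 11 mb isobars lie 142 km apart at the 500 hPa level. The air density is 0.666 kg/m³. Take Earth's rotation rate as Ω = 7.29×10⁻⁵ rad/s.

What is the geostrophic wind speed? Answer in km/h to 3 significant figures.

Coriolis parameter at 55°N:
f = 2Ω sin φ = 2 × 7.29×10⁻⁵ × sin 55° = 1.19×10⁻⁴ s⁻¹
Pressure gradient: |∂P/∂n| = 1100 Pa / 142000 m = 7.75×10⁻³ Pa/m
Geostrophic balance (pressure-gradient force = Coriolis force):
V_g = (1/(fρ)) |∂P/∂n| = 7.75×10⁻³ / (1.19×10⁻⁴ × 0.666) = 97.4 m/s
Converting: 97.4 m/s × 3.6 = 351 km/h

351 km/h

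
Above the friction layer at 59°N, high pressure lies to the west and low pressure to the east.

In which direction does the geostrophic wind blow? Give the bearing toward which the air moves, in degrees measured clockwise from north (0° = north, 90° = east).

180°

The pressure-gradient force points toward the east (bearing 090°).
Geostrophic balance: in the Northern Hemisphere the Coriolis force deflects motion to the right, so the geostrophic wind blows 90° to the right of the pressure-gradient force (low pressure on the left).
Rotating 090° by 90° clockwise gives 180° — the wind blows toward the south.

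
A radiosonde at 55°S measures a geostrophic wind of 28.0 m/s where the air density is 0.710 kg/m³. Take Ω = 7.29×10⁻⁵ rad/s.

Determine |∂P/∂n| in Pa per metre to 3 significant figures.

2.37×10⁻³ Pa/m

Coriolis parameter at 55°S:
f = 2Ω sin φ = 2 × 7.29×10⁻⁵ × sin 55° = 1.19×10⁻⁴ s⁻¹
Geostrophic balance rearranged: |∂P/∂n| = f ρ V_g
|∂P/∂n| = 1.19×10⁻⁴ × 0.710 × 28.0 = 2.37×10⁻³ Pa/m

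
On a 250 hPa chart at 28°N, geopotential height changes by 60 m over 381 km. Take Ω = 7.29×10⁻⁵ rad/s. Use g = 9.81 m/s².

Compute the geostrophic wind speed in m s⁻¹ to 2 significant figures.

Coriolis parameter at 28°N:
f = 2Ω sin φ = 2 × 7.29×10⁻⁵ × sin 28° = 6.84×10⁻⁵ s⁻¹
Height gradient: |∂Z/∂n| = 60 m / 381000 m = 1.57×10⁻⁴
On a pressure surface, geostrophic balance gives V_g = (g/f)|∂Z/∂n|:
V_g = 9.81 × 1.57×10⁻⁴ / 6.84×10⁻⁵ = 22.6 m/s

23 m s⁻¹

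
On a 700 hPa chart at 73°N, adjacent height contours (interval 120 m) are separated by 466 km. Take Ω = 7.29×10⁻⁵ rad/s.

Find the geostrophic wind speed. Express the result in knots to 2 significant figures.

35 knots

Coriolis parameter at 73°N:
f = 2Ω sin φ = 2 × 7.29×10⁻⁵ × sin 73° = 1.39×10⁻⁴ s⁻¹
Height gradient: |∂Z/∂n| = 120 m / 466000 m = 2.58×10⁻⁴
On a pressure surface, geostrophic balance gives V_g = (g/f)|∂Z/∂n|:
V_g = 9.81 × 2.58×10⁻⁴ / 1.39×10⁻⁴ = 18.1 m/s
Converting: 18.1 m/s × 1.944 = 35 knots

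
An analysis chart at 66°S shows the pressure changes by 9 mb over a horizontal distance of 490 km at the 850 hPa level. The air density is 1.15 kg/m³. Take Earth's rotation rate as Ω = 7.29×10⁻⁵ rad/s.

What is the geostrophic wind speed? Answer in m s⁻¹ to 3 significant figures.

Coriolis parameter at 66°S:
f = 2Ω sin φ = 2 × 7.29×10⁻⁵ × sin 66° = 1.33×10⁻⁴ s⁻¹
Pressure gradient: |∂P/∂n| = 900 Pa / 490000 m = 1.84×10⁻³ Pa/m
Geostrophic balance (pressure-gradient force = Coriolis force):
V_g = (1/(fρ)) |∂P/∂n| = 1.84×10⁻³ / (1.33×10⁻⁴ × 1.15) = 12.0 m/s

12.0 m s⁻¹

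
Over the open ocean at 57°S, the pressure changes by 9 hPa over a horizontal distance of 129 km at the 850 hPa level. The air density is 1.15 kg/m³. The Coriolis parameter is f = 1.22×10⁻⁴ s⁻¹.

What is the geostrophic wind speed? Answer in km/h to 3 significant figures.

Pressure gradient: |∂P/∂n| = 900 Pa / 129000 m = 6.98×10⁻³ Pa/m
Geostrophic balance (pressure-gradient force = Coriolis force):
V_g = (1/(fρ)) |∂P/∂n| = 6.98×10⁻³ / (1.22×10⁻⁴ × 1.15) = 49.7 m/s
Converting: 49.7 m/s × 3.6 = 179 km/h

179 km/h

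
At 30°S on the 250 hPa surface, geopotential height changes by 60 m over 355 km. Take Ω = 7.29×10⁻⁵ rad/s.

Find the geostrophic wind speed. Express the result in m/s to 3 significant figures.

22.7 m/s

Coriolis parameter at 30°S:
f = 2Ω sin φ = 2 × 7.29×10⁻⁵ × sin 30° = 7.29×10⁻⁵ s⁻¹
Height gradient: |∂Z/∂n| = 60 m / 355000 m = 1.69×10⁻⁴
On a pressure surface, geostrophic balance gives V_g = (g/f)|∂Z/∂n|:
V_g = 9.81 × 1.69×10⁻⁴ / 7.29×10⁻⁵ = 22.7 m/s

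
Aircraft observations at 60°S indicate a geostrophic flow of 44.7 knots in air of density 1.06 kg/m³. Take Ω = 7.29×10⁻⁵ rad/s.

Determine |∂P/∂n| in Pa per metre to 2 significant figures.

Coriolis parameter at 60°S:
f = 2Ω sin φ = 2 × 7.29×10⁻⁵ × sin 60° = 1.26×10⁻⁴ s⁻¹
Wind speed in SI: 44.7 knots = 23.0 m/s
Geostrophic balance rearranged: |∂P/∂n| = f ρ V_g
|∂P/∂n| = 1.26×10⁻⁴ × 1.06 × 23.0 = 3.08×10⁻³ Pa/m

3.1×10⁻³ Pa/m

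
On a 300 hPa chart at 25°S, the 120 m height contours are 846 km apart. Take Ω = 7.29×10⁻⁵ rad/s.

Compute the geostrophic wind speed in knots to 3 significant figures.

Coriolis parameter at 25°S:
f = 2Ω sin φ = 2 × 7.29×10⁻⁵ × sin 25° = 6.16×10⁻⁵ s⁻¹
Height gradient: |∂Z/∂n| = 120 m / 846000 m = 1.42×10⁻⁴
On a pressure surface, geostrophic balance gives V_g = (g/f)|∂Z/∂n|:
V_g = 9.81 × 1.42×10⁻⁴ / 6.16×10⁻⁵ = 22.6 m/s
Converting: 22.6 m/s × 1.944 = 43.9 knots

43.9 knots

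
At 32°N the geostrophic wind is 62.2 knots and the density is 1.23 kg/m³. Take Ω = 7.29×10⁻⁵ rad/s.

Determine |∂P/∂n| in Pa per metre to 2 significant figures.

3.0×10⁻³ Pa/m

Coriolis parameter at 32°N:
f = 2Ω sin φ = 2 × 7.29×10⁻⁵ × sin 32° = 7.73×10⁻⁵ s⁻¹
Wind speed in SI: 62.2 knots = 32.0 m/s
Geostrophic balance rearranged: |∂P/∂n| = f ρ V_g
|∂P/∂n| = 7.73×10⁻⁵ × 1.23 × 32.0 = 3.04×10⁻³ Pa/m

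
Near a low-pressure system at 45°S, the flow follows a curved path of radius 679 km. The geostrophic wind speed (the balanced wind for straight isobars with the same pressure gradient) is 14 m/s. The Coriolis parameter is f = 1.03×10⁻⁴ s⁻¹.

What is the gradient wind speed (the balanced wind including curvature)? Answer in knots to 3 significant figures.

Around a low, centrifugal force acts outward with Coriolis, so pressure-gradient force balances both:
(1/ρ)|∂P/∂n| = fV + V²/R  →  V² + fR·V − fR·V_g = 0
With fR = 1.03×10⁻⁴ × 679×10³ m = 69.9 m/s:
V = [−fR + √((fR)² + 4 fR V_g)]/2 = [−69.9 + √(69.9² + 4×69.9×14)]/2 = 12 m/s
Subgeostrophic (V < V_g = 14 m/s), as expected around a low.
Converting: 12 m/s × 1.944 = 23.2 knots

23.2 knots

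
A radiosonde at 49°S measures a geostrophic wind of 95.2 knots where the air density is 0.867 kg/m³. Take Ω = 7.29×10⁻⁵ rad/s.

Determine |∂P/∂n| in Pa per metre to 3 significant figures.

4.67×10⁻³ Pa/m

Coriolis parameter at 49°S:
f = 2Ω sin φ = 2 × 7.29×10⁻⁵ × sin 49° = 1.10×10⁻⁴ s⁻¹
Wind speed in SI: 95.2 knots = 49.0 m/s
Geostrophic balance rearranged: |∂P/∂n| = f ρ V_g
|∂P/∂n| = 1.10×10⁻⁴ × 0.867 × 49.0 = 4.67×10⁻³ Pa/m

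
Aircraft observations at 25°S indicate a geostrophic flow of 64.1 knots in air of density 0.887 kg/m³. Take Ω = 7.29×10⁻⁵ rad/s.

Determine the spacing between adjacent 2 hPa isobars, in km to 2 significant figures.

110 km

Coriolis parameter at 25°S:
f = 2Ω sin φ = 2 × 7.29×10⁻⁵ × sin 25° = 6.16×10⁻⁵ s⁻¹
Wind speed in SI: 64.1 knots = 33.0 m/s
Geostrophic balance rearranged: |∂P/∂n| = f ρ V_g
|∂P/∂n| = 6.16×10⁻⁵ × 0.887 × 33.0 = 1.80×10⁻³ Pa/m
Isobar spacing: Δn = ΔP/|∂P/∂n| = 200 Pa / 1.80×10⁻³ Pa/m = 110970 m ≈ 110 km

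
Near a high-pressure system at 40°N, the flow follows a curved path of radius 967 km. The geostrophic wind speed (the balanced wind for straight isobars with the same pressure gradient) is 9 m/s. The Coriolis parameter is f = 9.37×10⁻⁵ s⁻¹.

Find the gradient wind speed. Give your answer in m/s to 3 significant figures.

Around a high, pressure-gradient force acts outward with centrifugal, so Coriolis balances both:
fV = (1/ρ)|∂P/∂n| + V²/R  →  V² − fR·V + fR·V_g = 0
With fR = 9.37×10⁻⁵ × 967×10³ m = 90.6 m/s:
V = [fR − √((fR)² − 4 fR V_g)]/2 = [90.6 − √(90.6² − 4×90.6×9)]/2 = 10.1 m/s
Supergeostrophic (V > V_g = 9 m/s), as expected around a high.

10.1 m/s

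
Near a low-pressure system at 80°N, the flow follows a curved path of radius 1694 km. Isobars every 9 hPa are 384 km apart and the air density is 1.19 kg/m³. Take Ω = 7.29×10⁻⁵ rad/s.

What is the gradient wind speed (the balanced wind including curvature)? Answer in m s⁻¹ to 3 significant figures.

Coriolis parameter at 80°N:
f = 2Ω sin φ = 2 × 7.29×10⁻⁵ × sin 80° = 1.44×10⁻⁴ s⁻¹
Pressure gradient: |∂P/∂n| = 900 Pa / 384000 m = 2.34×10⁻³ Pa/m
Geostrophic speed: V_g = |∂P/∂n|/(fρ) = 2.34×10⁻³/(1.44×10⁻⁴ × 1.19) = 13.7 m/s
Around a low, centrifugal force acts outward with Coriolis, so pressure-gradient force balances both:
(1/ρ)|∂P/∂n| = fV + V²/R  →  V² + fR·V − fR·V_g = 0
With fR = 1.44×10⁻⁴ × 1694×10³ m = 243 m/s:
V = [−fR + √((fR)² + 4 fR V_g)]/2 = [−243 + √(243² + 4×243×13.7)]/2 = 13 m/s
Subgeostrophic (V < V_g = 13.7 m/s), as expected around a low.

13.0 m s⁻¹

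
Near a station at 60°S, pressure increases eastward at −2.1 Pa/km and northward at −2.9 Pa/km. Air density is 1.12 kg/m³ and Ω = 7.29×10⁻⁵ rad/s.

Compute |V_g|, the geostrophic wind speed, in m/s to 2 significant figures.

Coriolis parameter at 60°S:
f = 2Ω sin φ = 2 × 7.29×10⁻⁵ × sin 60° = 1.26×10⁻⁴ s⁻¹
In the Southern Hemisphere f is negative: f = −1.26×10⁻⁴ s⁻¹.
Component geostrophic relations (x east, y north):
u_g = −(1/(fρ)) ∂P/∂y,  v_g = (1/(fρ)) ∂P/∂x
u_g = −(−2.9×10⁻³)/(−1.26×10⁻⁴ × 1.12) = −20.5 m/s;  v_g = (−2.1×10⁻³)/(−1.26×10⁻⁴ × 1.12) = 14.8 m/s
|V_g| = √(u_g² + v_g²) = 25.3 m/s

25 m/s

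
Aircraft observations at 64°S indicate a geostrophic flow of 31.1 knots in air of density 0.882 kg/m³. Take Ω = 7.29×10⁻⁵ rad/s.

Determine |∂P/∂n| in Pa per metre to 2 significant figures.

1.8×10⁻³ Pa/m

Coriolis parameter at 64°S:
f = 2Ω sin φ = 2 × 7.29×10⁻⁵ × sin 64° = 1.31×10⁻⁴ s⁻¹
Wind speed in SI: 31.1 knots = 16.0 m/s
Geostrophic balance rearranged: |∂P/∂n| = f ρ V_g
|∂P/∂n| = 1.31×10⁻⁴ × 0.882 × 16.0 = 1.85×10⁻³ Pa/m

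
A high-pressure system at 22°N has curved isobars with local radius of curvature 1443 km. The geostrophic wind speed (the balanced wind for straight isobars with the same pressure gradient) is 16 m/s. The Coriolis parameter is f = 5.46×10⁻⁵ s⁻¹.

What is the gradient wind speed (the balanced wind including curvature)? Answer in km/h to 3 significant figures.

Around a high, pressure-gradient force acts outward with centrifugal, so Coriolis balances both:
fV = (1/ρ)|∂P/∂n| + V²/R  →  V² − fR·V + fR·V_g = 0
With fR = 5.46×10⁻⁵ × 1443×10³ m = 78.8 m/s:
V = [fR − √((fR)² − 4 fR V_g)]/2 = [78.8 − √(78.8² − 4×78.8×16)]/2 = 22.3 m/s
Supergeostrophic (V > V_g = 16 m/s), as expected around a high.
Converting: 22.3 m/s × 3.6 = 80.4 km/h

80.4 km/h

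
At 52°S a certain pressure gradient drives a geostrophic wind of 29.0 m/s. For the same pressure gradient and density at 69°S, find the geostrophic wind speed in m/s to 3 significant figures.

With the same pressure gradient and density, V_g ∝ 1/f ∝ 1/sin φ.
V₂ = V₁ · sin φ₁ / sin φ₂ = 29.0 × sin 52° / sin 69°
V₂ = 29.0 × 0.7880/0.9336 = 24.5 m/s

24.5 m/s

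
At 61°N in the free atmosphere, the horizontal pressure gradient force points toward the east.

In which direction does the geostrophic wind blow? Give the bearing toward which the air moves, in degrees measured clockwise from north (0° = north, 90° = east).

The pressure-gradient force points toward the east (bearing 090°).
Geostrophic balance: in the Northern Hemisphere the Coriolis force deflects motion to the right, so the geostrophic wind blows 90° to the right of the pressure-gradient force (low pressure on the left).
Rotating 090° by 90° clockwise gives 180° — the wind blows toward the south.

180°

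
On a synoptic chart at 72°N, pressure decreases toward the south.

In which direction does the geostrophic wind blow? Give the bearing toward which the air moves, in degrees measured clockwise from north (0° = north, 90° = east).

270°

The pressure-gradient force points toward the south (bearing 180°).
Geostrophic balance: in the Northern Hemisphere the Coriolis force deflects motion to the right, so the geostrophic wind blows 90° to the right of the pressure-gradient force (low pressure on the left).
Rotating 180° by 90° clockwise gives 270° — the wind blows toward the west.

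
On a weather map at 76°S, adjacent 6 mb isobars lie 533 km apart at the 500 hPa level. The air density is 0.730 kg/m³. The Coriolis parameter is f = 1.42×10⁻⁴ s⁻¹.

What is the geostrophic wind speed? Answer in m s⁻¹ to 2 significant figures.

Pressure gradient: |∂P/∂n| = 600 Pa / 533000 m = 1.13×10⁻³ Pa/m
Geostrophic balance (pressure-gradient force = Coriolis force):
V_g = (1/(fρ)) |∂P/∂n| = 1.13×10⁻³ / (1.42×10⁻⁴ × 0.730) = 10.9 m/s

11 m s⁻¹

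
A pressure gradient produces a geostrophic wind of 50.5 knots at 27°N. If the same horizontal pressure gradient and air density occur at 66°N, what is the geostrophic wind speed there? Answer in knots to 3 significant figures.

With the same pressure gradient and density, V_g ∝ 1/f ∝ 1/sin φ.
V₂ = V₁ · sin φ₁ / sin φ₂ = 50.5 × sin 27° / sin 66°
V₂ = 50.5 × 0.4540/0.9135 = 25.1 knots

25.1 knots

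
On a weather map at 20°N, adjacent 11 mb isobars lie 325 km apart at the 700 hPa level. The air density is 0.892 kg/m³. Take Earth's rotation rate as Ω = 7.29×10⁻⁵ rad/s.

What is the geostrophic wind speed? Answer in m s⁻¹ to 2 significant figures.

76 m s⁻¹

Coriolis parameter at 20°N:
f = 2Ω sin φ = 2 × 7.29×10⁻⁵ × sin 20° = 4.99×10⁻⁵ s⁻¹
Pressure gradient: |∂P/∂n| = 1100 Pa / 325000 m = 3.38×10⁻³ Pa/m
Geostrophic balance (pressure-gradient force = Coriolis force):
V_g = (1/(fρ)) |∂P/∂n| = 3.38×10⁻³ / (4.99×10⁻⁵ × 0.892) = 76.1 m/s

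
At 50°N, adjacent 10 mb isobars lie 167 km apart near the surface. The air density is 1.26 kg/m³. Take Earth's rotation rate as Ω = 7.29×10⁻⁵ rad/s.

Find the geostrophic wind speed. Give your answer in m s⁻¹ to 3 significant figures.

42.6 m s⁻¹

Coriolis parameter at 50°N:
f = 2Ω sin φ = 2 × 7.29×10⁻⁵ × sin 50° = 1.12×10⁻⁴ s⁻¹
Pressure gradient: |∂P/∂n| = 1000 Pa / 167000 m = 5.99×10⁻³ Pa/m
Geostrophic balance (pressure-gradient force = Coriolis force):
V_g = (1/(fρ)) |∂P/∂n| = 5.99×10⁻³ / (1.12×10⁻⁴ × 1.26) = 42.6 m/s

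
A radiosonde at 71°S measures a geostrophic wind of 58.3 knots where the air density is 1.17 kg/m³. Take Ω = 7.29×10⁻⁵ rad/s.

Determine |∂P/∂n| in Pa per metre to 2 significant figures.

Coriolis parameter at 71°S:
f = 2Ω sin φ = 2 × 7.29×10⁻⁵ × sin 71° = 1.38×10⁻⁴ s⁻¹
Wind speed in SI: 58.3 knots = 30.0 m/s
Geostrophic balance rearranged: |∂P/∂n| = f ρ V_g
|∂P/∂n| = 1.38×10⁻⁴ × 1.17 × 30.0 = 4.84×10⁻³ Pa/m

4.8×10⁻³ Pa/m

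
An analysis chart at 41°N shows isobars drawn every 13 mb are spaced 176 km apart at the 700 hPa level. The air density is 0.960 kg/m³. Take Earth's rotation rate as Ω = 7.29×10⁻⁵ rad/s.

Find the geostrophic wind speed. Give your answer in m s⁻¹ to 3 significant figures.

80.4 m s⁻¹

Coriolis parameter at 41°N:
f = 2Ω sin φ = 2 × 7.29×10⁻⁵ × sin 41° = 9.57×10⁻⁵ s⁻¹
Pressure gradient: |∂P/∂n| = 1300 Pa / 176000 m = 7.39×10⁻³ Pa/m
Geostrophic balance (pressure-gradient force = Coriolis force):
V_g = (1/(fρ)) |∂P/∂n| = 7.39×10⁻³ / (9.57×10⁻⁵ × 0.960) = 80.4 m/s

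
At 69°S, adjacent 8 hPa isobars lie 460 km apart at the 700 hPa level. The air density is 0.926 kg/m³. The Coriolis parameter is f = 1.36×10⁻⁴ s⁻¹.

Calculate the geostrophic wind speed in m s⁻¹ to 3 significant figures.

Pressure gradient: |∂P/∂n| = 800 Pa / 460000 m = 1.74×10⁻³ Pa/m
Geostrophic balance (pressure-gradient force = Coriolis force):
V_g = (1/(fρ)) |∂P/∂n| = 1.74×10⁻³ / (1.36×10⁻⁴ × 0.926) = 13.8 m/s

13.8 m s⁻¹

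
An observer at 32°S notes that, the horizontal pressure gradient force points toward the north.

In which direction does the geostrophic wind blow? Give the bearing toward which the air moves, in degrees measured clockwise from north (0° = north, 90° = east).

270°

The pressure-gradient force points toward the north (bearing 000°).
Geostrophic balance: in the Southern Hemisphere the Coriolis force deflects motion to the left, so the geostrophic wind blows 90° to the left of the pressure-gradient force (low pressure on the right).
Rotating 000° by 90° counterclockwise gives 270° — the wind blows toward the west.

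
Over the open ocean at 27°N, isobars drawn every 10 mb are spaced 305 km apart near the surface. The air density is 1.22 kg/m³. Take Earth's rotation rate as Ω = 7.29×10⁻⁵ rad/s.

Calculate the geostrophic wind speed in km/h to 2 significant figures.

Coriolis parameter at 27°N:
f = 2Ω sin φ = 2 × 7.29×10⁻⁵ × sin 27° = 6.62×10⁻⁵ s⁻¹
Pressure gradient: |∂P/∂n| = 1000 Pa / 305000 m = 3.28×10⁻³ Pa/m
Geostrophic balance (pressure-gradient force = Coriolis force):
V_g = (1/(fρ)) |∂P/∂n| = 3.28×10⁻³ / (6.62×10⁻⁵ × 1.22) = 40.6 m/s
Converting: 40.6 m/s × 3.6 = 150 km/h

150 km/h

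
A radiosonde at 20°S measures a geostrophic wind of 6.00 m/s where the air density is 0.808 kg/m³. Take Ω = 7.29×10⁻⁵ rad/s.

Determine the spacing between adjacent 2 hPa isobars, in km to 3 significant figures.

827 km

Coriolis parameter at 20°S:
f = 2Ω sin φ = 2 × 7.29×10⁻⁵ × sin 20° = 4.99×10⁻⁵ s⁻¹
Geostrophic balance rearranged: |∂P/∂n| = f ρ V_g
|∂P/∂n| = 4.99×10⁻⁵ × 0.808 × 6.00 = 2.42×10⁻⁴ Pa/m
Isobar spacing: Δn = ΔP/|∂P/∂n| = 200 Pa / 2.42×10⁻⁴ Pa/m = 827291 m ≈ 827 km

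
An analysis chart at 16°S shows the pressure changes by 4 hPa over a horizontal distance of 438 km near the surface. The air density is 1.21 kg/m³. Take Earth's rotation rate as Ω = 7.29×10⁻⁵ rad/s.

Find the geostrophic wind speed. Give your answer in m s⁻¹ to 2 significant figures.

Coriolis parameter at 16°S:
f = 2Ω sin φ = 2 × 7.29×10⁻⁵ × sin 16° = 4.02×10⁻⁵ s⁻¹
Pressure gradient: |∂P/∂n| = 400 Pa / 438000 m = 9.13×10⁻⁴ Pa/m
Geostrophic balance (pressure-gradient force = Coriolis force):
V_g = (1/(fρ)) |∂P/∂n| = 9.13×10⁻⁴ / (4.02×10⁻⁵ × 1.21) = 18.8 m/s

19 m s⁻¹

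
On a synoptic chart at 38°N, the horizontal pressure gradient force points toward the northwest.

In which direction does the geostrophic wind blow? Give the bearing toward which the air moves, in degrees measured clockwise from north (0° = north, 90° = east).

045°

The pressure-gradient force points toward the northwest (bearing 315°).
Geostrophic balance: in the Northern Hemisphere the Coriolis force deflects motion to the right, so the geostrophic wind blows 90° to the right of the pressure-gradient force (low pressure on the left).
Rotating 315° by 90° clockwise gives 045° — the wind blows toward the northeast.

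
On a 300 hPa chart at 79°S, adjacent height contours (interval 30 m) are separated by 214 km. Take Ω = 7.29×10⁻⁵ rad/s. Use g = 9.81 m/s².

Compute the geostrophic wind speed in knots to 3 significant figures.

Coriolis parameter at 79°S:
f = 2Ω sin φ = 2 × 7.29×10⁻⁵ × sin 79° = 1.43×10⁻⁴ s⁻¹
Height gradient: |∂Z/∂n| = 30 m / 214000 m = 1.40×10⁻⁴
On a pressure surface, geostrophic balance gives V_g = (g/f)|∂Z/∂n|:
V_g = 9.81 × 1.40×10⁻⁴ / 1.43×10⁻⁴ = 9.61 m/s
Converting: 9.61 m/s × 1.944 = 18.7 knots

18.7 knots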